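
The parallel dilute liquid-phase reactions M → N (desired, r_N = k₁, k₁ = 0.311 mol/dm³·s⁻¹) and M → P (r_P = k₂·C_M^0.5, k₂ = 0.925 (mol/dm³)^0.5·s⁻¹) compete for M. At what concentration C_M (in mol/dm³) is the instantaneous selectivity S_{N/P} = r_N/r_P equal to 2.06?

0.0266 mol/dm³

S_{N/P} = (k₁/k₂)·C_M^-0.5 ⇒ C_M = (S·k₂/k₁)^(-2).
= (2.06×0.925/0.311)^(-2) = (6.127)^(-2) = 0.0266 mol/dm³.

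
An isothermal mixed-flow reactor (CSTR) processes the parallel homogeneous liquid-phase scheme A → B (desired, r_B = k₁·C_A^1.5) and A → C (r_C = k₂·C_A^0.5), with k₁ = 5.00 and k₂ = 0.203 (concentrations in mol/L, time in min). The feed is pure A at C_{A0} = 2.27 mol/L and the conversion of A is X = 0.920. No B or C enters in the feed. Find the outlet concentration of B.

1.71 mol/L

Exit C_A = C_{A0}(1−X) = 2.27×0.0800 = 0.1816 mol/L.
In a CSTR the entire volume is at exit conditions, so r_B = 5.00×0.1816^1.5 = 0.3869 and r_C = 0.203×0.1816^0.5 = 0.08651.
Fraction of consumed A going to B: r_B/(r_B+r_C) = 0.8173.
C_B = 0.8173·C_{A0}·X = 0.8173×2.27×0.920 = 1.71 mol/L.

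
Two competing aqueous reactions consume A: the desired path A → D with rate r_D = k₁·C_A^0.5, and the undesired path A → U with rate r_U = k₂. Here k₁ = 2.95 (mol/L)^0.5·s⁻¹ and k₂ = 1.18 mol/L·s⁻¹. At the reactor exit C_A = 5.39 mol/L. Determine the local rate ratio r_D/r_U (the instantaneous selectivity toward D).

S_{D/U} = r_D/r_U = (k₁·C_A^0.5)/(k₂) = (k₁/k₂)·C_A^0.5.
= (2.95×5.390^0.5) / (1.18) = 6.849/1.180 = 5.80.

5.80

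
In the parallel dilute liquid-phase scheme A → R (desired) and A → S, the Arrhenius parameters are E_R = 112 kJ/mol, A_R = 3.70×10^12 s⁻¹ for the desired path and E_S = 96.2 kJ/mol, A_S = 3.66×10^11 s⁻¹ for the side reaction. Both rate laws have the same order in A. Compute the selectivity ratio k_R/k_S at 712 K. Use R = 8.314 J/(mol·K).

0.701

k_R/k_S = (A_R/A_S)·exp[−(E_R−E_S)/(RT)] = (A_R/A_S)·exp[(E_S−E_R)/(RT)].
(E_S−E_R)/(RT) = (96.2−112)×10³/(8.314×712) = -15800/5920 = -2.669.
k_R/k_S = (3.70×10^12/3.66×10^11)·exp(-2.669) = 10.11 × 0.06931 = 0.701.
Since E_R > E_S, raising the temperature improves selectivity toward R.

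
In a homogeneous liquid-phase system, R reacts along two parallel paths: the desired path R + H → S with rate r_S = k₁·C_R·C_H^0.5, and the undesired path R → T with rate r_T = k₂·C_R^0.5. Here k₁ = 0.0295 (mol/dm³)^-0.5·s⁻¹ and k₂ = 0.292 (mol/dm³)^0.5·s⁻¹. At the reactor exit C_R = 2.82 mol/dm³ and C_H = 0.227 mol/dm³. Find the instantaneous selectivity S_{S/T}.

S_{S/T} = r_S/r_T = (k₁·C_R·C_H^0.5)/(k₂·C_R^0.5) = (k₁/k₂)·C_R^0.5·C_H^0.5.
= (0.0295×2.820×0.2270^0.5) / (0.292×2.820^0.5) = 0.03964/0.4904 = 0.0808.

0.0808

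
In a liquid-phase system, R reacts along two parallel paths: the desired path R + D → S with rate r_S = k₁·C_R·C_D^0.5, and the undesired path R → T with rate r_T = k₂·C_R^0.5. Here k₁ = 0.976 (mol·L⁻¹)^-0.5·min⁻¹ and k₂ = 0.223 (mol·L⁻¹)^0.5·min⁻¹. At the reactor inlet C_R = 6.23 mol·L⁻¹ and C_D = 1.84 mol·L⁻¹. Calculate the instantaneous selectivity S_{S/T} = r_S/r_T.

14.8

S_{S/T} = r_S/r_T = (k₁·C_R·C_D^0.5)/(k₂·C_R^0.5) = (k₁/k₂)·C_R^0.5·C_D^0.5.
= (0.976×6.230×1.840^0.5) / (0.223×6.230^0.5) = 8.248/0.5566 = 14.8.
Since the desired path is higher order in R, keeping C_R high (PFR or concentrated feed) favours S.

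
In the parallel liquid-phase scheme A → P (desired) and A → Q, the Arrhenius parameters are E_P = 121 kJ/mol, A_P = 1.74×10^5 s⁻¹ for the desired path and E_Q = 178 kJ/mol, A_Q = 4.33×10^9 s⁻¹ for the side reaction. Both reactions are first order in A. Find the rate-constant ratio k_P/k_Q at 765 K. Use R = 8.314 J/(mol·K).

0.313

Since both paths have the same order in A, the concentration cancels and S_{P/Q} = k_P/k_Q = (A_P/A_Q)·exp[(E_Q−E_P)/(RT)].
(E_Q−E_P)/(RT) = (178−121)×10³/(8.314×765) = 57000/6360 = 8.962.
k_P/k_Q = (1.74×10^5/4.33×10^9)·exp(8.962) = 4.018×10^-5 × 7801 = 0.313.
Since E_P < E_Q, lowering the temperature improves selectivity toward P.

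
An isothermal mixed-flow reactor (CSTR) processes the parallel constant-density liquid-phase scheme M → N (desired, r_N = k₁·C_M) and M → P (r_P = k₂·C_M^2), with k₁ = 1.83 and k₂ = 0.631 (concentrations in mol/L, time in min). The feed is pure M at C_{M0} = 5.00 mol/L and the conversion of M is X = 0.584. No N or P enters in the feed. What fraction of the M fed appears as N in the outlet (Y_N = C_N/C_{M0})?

Exit C_M = C_{M0}(1−X) = 5.00×0.416 = 2.080 mol/L.
Rates in a CSTR are evaluated at the outlet concentration: r_N = 1.83×2.080 = 3.806, r_P = 0.631×2.080^2 = 2.730.
Fraction of consumed M going to N: r_N/(r_N+r_P) = 0.5823.
C_N = 0.5823·C_{M0}·X = 0.5823×5.00×0.584 = 1.70 mol/L; Y_N = C_N/C_{M0} = 0.340.

0.340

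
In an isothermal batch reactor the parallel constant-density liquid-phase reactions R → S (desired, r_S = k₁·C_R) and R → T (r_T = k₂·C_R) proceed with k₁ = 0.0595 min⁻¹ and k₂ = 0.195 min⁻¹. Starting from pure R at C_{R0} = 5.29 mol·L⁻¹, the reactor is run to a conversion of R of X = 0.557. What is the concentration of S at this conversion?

0.689 mol·L⁻¹

C_R = C_{R0}(1−X) = 2.343 mol·L⁻¹.
Both paths are first order in R, so the instantaneous fraction to S is constant: dC_S/d(−C_R) = k₁/(k₁+k₂) = 0.2338.
C_S = 0.2338·(C_{R0}−C_R) = 0.2338×2.947 = 0.689 mol·L⁻¹.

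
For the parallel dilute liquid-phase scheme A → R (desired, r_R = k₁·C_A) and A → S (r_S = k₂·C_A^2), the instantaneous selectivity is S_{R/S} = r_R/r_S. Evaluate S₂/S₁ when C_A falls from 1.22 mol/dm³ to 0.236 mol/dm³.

S_{R/S} = (k₁/k₂)·C_A⁻¹, so S₂/S₁ = (C_{A,2}/C_{A,1})⁻¹.
= 1.22/0.236 = 5.17.

5.17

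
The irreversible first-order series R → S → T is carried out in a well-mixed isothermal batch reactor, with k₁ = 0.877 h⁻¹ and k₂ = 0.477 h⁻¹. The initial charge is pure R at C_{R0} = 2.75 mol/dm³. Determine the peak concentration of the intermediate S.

For a first-order series the maximum intermediate yield is C_{S,max}/C_{R0} = (k₁/k₂)^[k₂/(k₂−k₁)].
= (0.877/0.477)^(0.477/(0.477−0.877)) = (1.839)^(-1.192) = 0.4837.
C_{S,max} = 0.4837×2.75 = 1.33 mol/dm³.

1.33 mol/dm³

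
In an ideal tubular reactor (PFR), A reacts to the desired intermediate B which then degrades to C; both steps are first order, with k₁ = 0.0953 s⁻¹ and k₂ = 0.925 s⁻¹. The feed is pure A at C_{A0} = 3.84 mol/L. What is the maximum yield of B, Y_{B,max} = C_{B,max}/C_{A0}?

0.0794

At the optimum, C_{B,max}/C_{A0} = (k₁/k₂)^[k₂/(k₂−k₁)].
= (0.0953/0.925)^(0.925/(0.925−0.0953)) = (0.1030)^(1.115) = 0.07936.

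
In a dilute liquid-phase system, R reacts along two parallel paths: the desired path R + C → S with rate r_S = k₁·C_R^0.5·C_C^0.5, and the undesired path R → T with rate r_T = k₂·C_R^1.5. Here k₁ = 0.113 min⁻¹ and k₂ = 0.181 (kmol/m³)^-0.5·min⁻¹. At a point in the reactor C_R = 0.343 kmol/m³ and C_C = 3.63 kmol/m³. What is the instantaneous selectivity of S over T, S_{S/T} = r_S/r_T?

S_{S/T} = r_S/r_T = (k₁·C_R^0.5·C_C^0.5)/(k₂·C_R^1.5) = (k₁/k₂)·C_R⁻¹·C_C^0.5.
= (0.113×0.3430^0.5×3.630^0.5) / (0.181×0.3430^1.5) = 0.1261/0.03636 = 3.47.

3.47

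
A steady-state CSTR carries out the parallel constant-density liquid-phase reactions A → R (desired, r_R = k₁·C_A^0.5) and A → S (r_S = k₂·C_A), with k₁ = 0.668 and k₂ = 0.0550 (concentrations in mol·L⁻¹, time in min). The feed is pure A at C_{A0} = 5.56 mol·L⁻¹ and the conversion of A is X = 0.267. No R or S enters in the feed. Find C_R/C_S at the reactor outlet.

Exit C_A = C_{A0}(1−X) = 5.56×0.733 = 4.075 mol·L⁻¹.
In a CSTR the entire volume is at exit conditions, so r_R = 0.668×4.075^0.5 = 1.349 and r_S = 0.0550×4.075 = 0.2242.
Overall selectivity = C_R/C_S = r_Rτ/(r_Sτ) = r_R/r_S = 6.02.

6.02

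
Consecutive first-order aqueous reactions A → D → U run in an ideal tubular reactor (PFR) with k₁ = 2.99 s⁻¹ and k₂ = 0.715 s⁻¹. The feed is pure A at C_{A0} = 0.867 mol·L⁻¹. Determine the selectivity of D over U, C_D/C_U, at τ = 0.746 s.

2.40

For first-order series with pure A initially, C_D(τ) = k₁C_{A0}/(k₂−k₁)·(e^(−k₁τ) − e^(−k₂τ)).
e^(−k₁τ) = e^(−2.99×0.746) = e^(−2.231) = 0.1075; e^(−k₂τ) = e^(−0.5334) = 0.5866.
C_D = 2.99×0.867/(0.715−2.99) × (0.1075−0.5866) = (-1.139)×(-0.4791) = 0.5460 mol·L⁻¹.
C_A = C_{A0}e^(−k₁τ) = 0.09318 mol·L⁻¹, so C_U = C_{A0}−C_A−C_D = 0.2278 mol·L⁻¹; C_D/C_U = 2.40.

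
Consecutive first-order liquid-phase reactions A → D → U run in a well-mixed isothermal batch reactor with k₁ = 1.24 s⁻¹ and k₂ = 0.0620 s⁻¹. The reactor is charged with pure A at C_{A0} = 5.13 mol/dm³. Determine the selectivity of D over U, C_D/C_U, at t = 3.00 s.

6.66

For first-order series with pure A initially, C_D(t) = k₁C_{A0}/(k₂−k₁)·(e^(−k₁t) − e^(−k₂t)).
e^(−k₁t) = e^(−1.24×3.00) = e^(−3.720) = 0.02423; e^(−k₂t) = e^(−0.1860) = 0.8303.
C_D = 1.24×5.13/(0.0620−1.24) × (0.02423−0.8303) = (-5.400)×(-0.8060) = 4.353 mol/dm³.
C_A = C_{A0}e^(−k₁t) = 0.1243 mol/dm³, so C_U = C_{A0}−C_A−C_D = 0.6531 mol/dm³; C_D/C_U = 6.66.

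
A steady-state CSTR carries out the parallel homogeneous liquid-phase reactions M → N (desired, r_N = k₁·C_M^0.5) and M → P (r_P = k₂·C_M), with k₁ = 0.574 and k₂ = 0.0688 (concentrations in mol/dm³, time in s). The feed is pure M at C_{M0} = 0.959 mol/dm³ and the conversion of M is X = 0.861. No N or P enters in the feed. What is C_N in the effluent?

0.791 mol/dm³

Exit C_M = C_{M0}(1−X) = 0.959×0.139 = 0.1333 mol/dm³.
A CSTR operates uniformly at the exit composition, giving r_N = 0.2096 and r_P = 0.009171 (each k·C_M^n at C_M = 0.1333).
Fraction of consumed M going to N: r_N/(r_N+r_P) = 0.9581.
C_N = 0.9581·C_{M0}·X = 0.9581×0.959×0.861 = 0.791 mol/dm³.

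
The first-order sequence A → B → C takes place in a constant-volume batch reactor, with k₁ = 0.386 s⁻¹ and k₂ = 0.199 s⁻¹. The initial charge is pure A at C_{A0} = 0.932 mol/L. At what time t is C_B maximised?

Setting dC_B/dt = 0 gives t_opt = ln(k₂/k₁)/(k₂−k₁).
= ln(0.199/0.386)/(0.199−0.386) = ln(0.5155)/-0.1870 = -0.6625/-0.1870 = 3.54 s.

3.54 s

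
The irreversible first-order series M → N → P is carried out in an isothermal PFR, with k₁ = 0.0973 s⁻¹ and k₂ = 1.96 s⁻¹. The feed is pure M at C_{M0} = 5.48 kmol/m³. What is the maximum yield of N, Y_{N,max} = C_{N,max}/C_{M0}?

Evaluating C_N at τ_opt = ln(k₂/k₁)/(k₂−k₁) gives C_{N,max}/C_{M0} = (k₁/k₂)^[k₂/(k₂−k₁)].
= (0.0973/1.96)^(1.96/(1.96−0.0973)) = (0.04964)^(1.052) = 0.04244.

0.0424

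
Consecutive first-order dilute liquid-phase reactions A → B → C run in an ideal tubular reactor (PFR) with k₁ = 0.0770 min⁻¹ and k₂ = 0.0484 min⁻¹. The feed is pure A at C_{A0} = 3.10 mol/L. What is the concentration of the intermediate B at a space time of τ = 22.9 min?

1.32 mol/L

For first-order series with pure A initially, C_B(τ) = k₁C_{A0}/(k₂−k₁)·(e^(−k₁τ) − e^(−k₂τ)).
e^(−k₁τ) = e^(−0.0770×22.9) = e^(−1.763) = 0.1715; e^(−k₂τ) = e^(−1.108) = 0.3301.
C_B = 0.0770×3.10/(0.0484−0.0770) × (0.1715−0.3301) = (-8.346)×(-0.1586) = 1.324 mol/L.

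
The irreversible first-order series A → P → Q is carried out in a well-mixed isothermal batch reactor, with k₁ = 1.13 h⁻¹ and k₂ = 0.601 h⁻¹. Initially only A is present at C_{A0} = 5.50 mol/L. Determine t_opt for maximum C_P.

1.19 h

Setting dC_P/dt = 0 gives t_opt = ln(k₂/k₁)/(k₂−k₁).
= ln(0.601/1.13)/(0.601−1.13) = ln(0.5319)/-0.5290 = -0.6314/-0.5290 = 1.19 h.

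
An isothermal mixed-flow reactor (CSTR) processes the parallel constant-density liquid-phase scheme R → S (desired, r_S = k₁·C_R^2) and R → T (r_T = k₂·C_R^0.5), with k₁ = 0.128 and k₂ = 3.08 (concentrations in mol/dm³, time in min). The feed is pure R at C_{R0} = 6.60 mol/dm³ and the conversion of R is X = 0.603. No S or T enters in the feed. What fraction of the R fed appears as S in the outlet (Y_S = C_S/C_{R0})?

Exit C_R = C_{R0}(1−X) = 6.60×0.397 = 2.620 mol/dm³.
Rates in a CSTR are evaluated at the outlet concentration: r_S = 0.128×2.620^2 = 0.8788, r_T = 3.08×2.620^0.5 = 4.986.
Fraction of consumed R going to S: r_S/(r_S+r_T) = 0.1498.
C_S = 0.1498·C_{R0}·X = 0.1498×6.60×0.603 = 0.596 mol/dm³; Y_S = C_S/C_{R0} = 0.0904.

0.0904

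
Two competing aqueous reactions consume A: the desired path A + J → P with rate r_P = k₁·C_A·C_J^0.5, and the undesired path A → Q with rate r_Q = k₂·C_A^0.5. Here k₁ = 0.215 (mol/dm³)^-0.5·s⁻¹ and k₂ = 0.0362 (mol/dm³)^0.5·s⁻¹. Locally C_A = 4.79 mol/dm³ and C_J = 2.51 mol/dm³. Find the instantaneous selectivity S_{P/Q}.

20.6

S_{P/Q} = r_P/r_Q = (k₁·C_A·C_J^0.5)/(k₂·C_A^0.5) = (k₁/k₂)·C_A^0.5·C_J^0.5.
= (0.215×4.790×2.510^0.5) / (0.0362×4.790^0.5) = 1.632/0.07923 = 20.6.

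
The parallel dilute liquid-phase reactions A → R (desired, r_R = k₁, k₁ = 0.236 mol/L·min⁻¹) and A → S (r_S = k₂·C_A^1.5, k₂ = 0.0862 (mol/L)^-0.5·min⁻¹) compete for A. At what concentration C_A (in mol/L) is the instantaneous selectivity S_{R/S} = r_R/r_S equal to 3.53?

0.844 mol/L

S_{R/S} = (k₁/k₂)·C_A^-1.5 ⇒ C_A = (S·k₂/k₁)^(1/(-1.5)).
= (3.53×0.0862/0.236)^(-0.6667) = (1.289)^(-0.6667) = 0.844 mol/L.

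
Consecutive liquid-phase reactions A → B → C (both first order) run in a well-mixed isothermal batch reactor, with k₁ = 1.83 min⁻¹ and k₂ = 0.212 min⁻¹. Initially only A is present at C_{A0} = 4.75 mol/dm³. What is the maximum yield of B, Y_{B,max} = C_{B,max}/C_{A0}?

0.754

For a first-order series the maximum intermediate yield is C_{B,max}/C_{A0} = (k₁/k₂)^[k₂/(k₂−k₁)].
= (1.83/0.212)^(0.212/(0.212−1.83)) = (8.632)^(-0.1310) = 0.7540.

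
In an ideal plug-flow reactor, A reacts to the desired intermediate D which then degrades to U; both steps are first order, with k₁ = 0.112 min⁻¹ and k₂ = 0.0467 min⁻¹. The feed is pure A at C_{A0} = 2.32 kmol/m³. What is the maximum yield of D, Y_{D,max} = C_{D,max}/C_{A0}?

For a first-order series the maximum intermediate yield is C_{D,max}/C_{A0} = (k₁/k₂)^[k₂/(k₂−k₁)].
= (0.112/0.0467)^(0.0467/(0.0467−0.112)) = (2.398)^(-0.7152) = 0.5349.

0.535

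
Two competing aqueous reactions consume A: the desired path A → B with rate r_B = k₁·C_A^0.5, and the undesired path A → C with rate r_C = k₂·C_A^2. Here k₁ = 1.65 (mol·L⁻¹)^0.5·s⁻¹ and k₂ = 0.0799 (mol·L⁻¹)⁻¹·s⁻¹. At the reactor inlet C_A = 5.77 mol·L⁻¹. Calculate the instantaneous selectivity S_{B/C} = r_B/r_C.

S_{B/C} = r_B/r_C = (k₁·C_A^0.5)/(k₂·C_A^2) = (k₁/k₂)·C_A^-1.5.
= (1.65×5.770^0.5) / (0.0799×5.770^2) = 3.963/2.660 = 1.49.

1.49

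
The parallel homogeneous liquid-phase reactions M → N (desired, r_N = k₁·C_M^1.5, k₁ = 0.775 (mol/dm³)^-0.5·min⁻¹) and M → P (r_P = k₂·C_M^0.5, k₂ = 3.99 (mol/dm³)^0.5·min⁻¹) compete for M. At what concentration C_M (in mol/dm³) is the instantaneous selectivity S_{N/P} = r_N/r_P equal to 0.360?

1.85 mol/dm³

S_{N/P} = (k₁/k₂)·C_M ⇒ C_M = S·k₂/k₁.
= 0.360×3.99/0.775 = 1.85 mol/dm³.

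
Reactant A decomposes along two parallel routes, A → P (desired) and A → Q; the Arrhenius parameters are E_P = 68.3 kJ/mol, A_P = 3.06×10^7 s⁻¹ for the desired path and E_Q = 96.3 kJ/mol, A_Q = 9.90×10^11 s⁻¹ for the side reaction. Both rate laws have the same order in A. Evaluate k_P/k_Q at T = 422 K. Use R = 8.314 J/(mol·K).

0.0904

Since both paths have the same order in A, the concentration cancels and S_{P/Q} = k_P/k_Q = (A_P/A_Q)·exp[(E_Q−E_P)/(RT)].
(E_Q−E_P)/(RT) = (96.3−68.3)×10³/(8.314×422) = 28000/3509 = 7.981.
k_P/k_Q = (3.06×10^7/9.90×10^11)·exp(7.981) = 3.091×10^-5 × 2924 = 0.0904.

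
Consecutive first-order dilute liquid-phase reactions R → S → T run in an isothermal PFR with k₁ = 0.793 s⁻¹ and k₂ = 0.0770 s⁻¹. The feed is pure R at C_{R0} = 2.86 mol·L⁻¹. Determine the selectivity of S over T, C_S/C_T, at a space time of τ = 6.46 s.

2.04

For first-order series with pure R initially, C_S(τ) = k₁C_{R0}/(k₂−k₁)·(e^(−k₁τ) − e^(−k₂τ)).
e^(−k₁τ) = e^(−0.793×6.46) = e^(−5.123) = 0.005959; e^(−k₂τ) = e^(−0.4974) = 0.6081.
C_S = 0.793×2.86/(0.0770−0.793) × (0.005959−0.6081) = (-3.168)×(-0.6021) = 1.907 mol·L⁻¹.
C_R = C_{R0}e^(−k₁τ) = 0.01704 mol·L⁻¹, so C_T = C_{R0}−C_R−C_S = 0.9356 mol·L⁻¹; C_S/C_T = 2.04.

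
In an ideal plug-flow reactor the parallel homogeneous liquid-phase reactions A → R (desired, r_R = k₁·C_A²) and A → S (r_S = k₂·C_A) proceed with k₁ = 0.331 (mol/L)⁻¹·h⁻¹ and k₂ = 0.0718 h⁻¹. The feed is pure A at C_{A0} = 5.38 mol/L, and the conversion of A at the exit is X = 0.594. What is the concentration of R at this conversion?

C_A = C_{A0}(1−X) = 2.184 mol/L.
Along a PFR/batch, dC_S/dC_A = −r_S/(r_R+r_S) = −k₂/(k₂+k₁·C_A).
Integrating from C_{A0} to C_A: C_S = (0.0718/0.331)·ln[(0.0718+0.331·5.38)/(0.0718+0.331·2.18)] = 0.2169·ln(1.853/0.7948) = 0.1836 mol/L.
Then C_R = (C_{A0}−C_A) − C_S = 3.196 − 0.1836 = 3.012 mol/L.

3.01 mol/L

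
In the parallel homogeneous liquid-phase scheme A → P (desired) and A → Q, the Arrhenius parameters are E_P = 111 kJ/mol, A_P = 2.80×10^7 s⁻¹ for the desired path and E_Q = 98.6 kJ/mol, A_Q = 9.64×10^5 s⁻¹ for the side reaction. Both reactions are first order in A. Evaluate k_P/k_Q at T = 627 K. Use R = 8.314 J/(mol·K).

k_P/k_Q = (A_P/A_Q)·exp[−(E_P−E_Q)/(RT)] = (A_P/A_Q)·exp[(E_Q−E_P)/(RT)].
(E_Q−E_P)/(RT) = (98.6−111)×10³/(8.314×627) = -12400/5213 = -2.379.
k_P/k_Q = (2.80×10^7/9.64×10^5)·exp(-2.379) = 29.05 × 0.09267 = 2.69.
Since E_P > E_Q, raising the temperature improves selectivity toward P.

2.69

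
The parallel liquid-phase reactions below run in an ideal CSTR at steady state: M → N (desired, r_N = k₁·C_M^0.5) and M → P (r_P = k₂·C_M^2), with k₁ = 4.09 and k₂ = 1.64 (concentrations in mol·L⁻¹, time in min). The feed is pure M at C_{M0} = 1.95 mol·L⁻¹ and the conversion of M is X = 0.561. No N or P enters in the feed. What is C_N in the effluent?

0.830 mol·L⁻¹

Exit C_M = C_{M0}(1−X) = 1.95×0.439 = 0.8560 mol·L⁻¹.
In a CSTR the entire volume is at exit conditions, so r_N = 4.09×0.8560^0.5 = 3.784 and r_P = 1.64×0.8560^2 = 1.202.
Fraction of consumed M going to N: r_N/(r_N+r_P) = 0.7590.
C_N = 0.7590·C_{M0}·X = 0.7590×1.95×0.561 = 0.830 mol·L⁻¹.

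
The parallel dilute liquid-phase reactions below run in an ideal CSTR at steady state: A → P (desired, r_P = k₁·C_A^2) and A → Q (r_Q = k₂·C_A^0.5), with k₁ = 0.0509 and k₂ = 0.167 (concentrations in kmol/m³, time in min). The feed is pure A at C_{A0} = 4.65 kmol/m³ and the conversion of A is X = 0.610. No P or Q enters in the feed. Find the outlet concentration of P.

1.21 kmol/m³

Exit C_A = C_{A0}(1−X) = 4.65×0.390 = 1.814 kmol/m³.
In a CSTR the entire volume is at exit conditions, so r_P = 0.0509×1.814^2 = 0.1674 and r_Q = 0.167×1.814^0.5 = 0.2249.
Fraction of consumed A going to P: r_P/(r_P+r_Q) = 0.4267.
C_P = 0.4267·C_{A0}·X = 0.4267×4.65×0.610 = 1.21 kmol/m³.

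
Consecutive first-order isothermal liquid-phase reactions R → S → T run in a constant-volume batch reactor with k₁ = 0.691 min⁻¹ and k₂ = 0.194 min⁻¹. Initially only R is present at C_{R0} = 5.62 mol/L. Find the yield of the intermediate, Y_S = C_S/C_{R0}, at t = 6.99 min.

Solving the coupled first-order balances gives C_S(t) = [k₁/(k₂−k₁)]·C_{R0}·(e^(−k₁t) − e^(−k₂t)).
e^(−k₁t) = e^(−0.691×6.99) = e^(−4.830) = 0.007986; e^(−k₂t) = e^(−1.356) = 0.2577.
C_S = 0.691×5.62/(0.194−0.691) × (0.007986−0.2577) = (-7.814)×(-0.2497) = 1.951 mol/L.
Y_S = C_S/C_{R0} = 1.951/5.62 = 0.347.

0.347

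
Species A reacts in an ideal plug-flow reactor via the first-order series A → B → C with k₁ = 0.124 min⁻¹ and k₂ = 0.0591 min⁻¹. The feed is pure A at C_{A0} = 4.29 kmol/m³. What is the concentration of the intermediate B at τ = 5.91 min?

1.84 kmol/m³

Solving the coupled first-order balances gives C_B(τ) = [k₁/(k₂−k₁)]·C_{A0}·(e^(−k₁τ) − e^(−k₂τ)).
e^(−k₁τ) = e^(−0.124×5.91) = e^(−0.7328) = 0.4805; e^(−k₂τ) = e^(−0.3493) = 0.7052.
C_B = 0.124×4.29/(0.0591−0.124) × (0.4805−0.7052) = (-8.197)×(-0.2247) = 1.841 kmol/m³.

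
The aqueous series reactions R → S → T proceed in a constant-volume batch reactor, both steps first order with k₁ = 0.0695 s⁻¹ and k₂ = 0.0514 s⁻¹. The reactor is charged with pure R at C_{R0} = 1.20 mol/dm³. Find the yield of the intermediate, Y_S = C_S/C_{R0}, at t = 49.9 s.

0.176

For first-order series with pure R initially, C_S(t) = k₁C_{R0}/(k₂−k₁)·(e^(−k₁t) − e^(−k₂t)).
e^(−k₁t) = e^(−0.0695×49.9) = e^(−3.468) = 0.03118; e^(−k₂t) = e^(−2.565) = 0.07693.
C_S = 0.0695×1.20/(0.0514−0.0695) × (0.03118−0.07693) = (-4.608)×(-0.04575) = 0.2108 mol/dm³.
Y_S = C_S/C_{R0} = 0.2108/1.20 = 0.176.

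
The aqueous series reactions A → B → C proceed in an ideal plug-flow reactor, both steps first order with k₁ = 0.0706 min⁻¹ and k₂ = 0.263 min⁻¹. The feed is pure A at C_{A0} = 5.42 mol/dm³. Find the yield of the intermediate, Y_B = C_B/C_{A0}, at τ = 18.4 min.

0.0972

The intermediate concentration in a first-order A→B→C sequence is C_B = k₁C_{A0}(e^(−k₁τ) − e^(−k₂τ))/(k₂−k₁).
e^(−k₁τ) = e^(−0.0706×18.4) = e^(−1.299) = 0.2728; e^(−k₂τ) = e^(−4.839) = 0.007913.
C_B = 0.0706×5.42/(0.263−0.0706) × (0.2728−0.007913) = 1.989×0.2649 = 0.5268 mol/dm³.
Y_B = C_B/C_{A0} = 0.5268/5.42 = 0.0972.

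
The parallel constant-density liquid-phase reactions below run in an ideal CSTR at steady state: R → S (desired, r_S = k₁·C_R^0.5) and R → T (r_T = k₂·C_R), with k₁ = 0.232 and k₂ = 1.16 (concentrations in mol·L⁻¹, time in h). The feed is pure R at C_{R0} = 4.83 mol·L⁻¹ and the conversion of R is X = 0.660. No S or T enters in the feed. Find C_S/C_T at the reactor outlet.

Exit C_R = C_{R0}(1−X) = 4.83×0.340 = 1.642 mol·L⁻¹.
Rates in a CSTR are evaluated at the outlet concentration: r_S = 0.232×1.642^0.5 = 0.2973, r_T = 1.16×1.642 = 1.905.
Overall selectivity = C_S/C_T = r_Sτ/(r_Tτ) = r_S/r_T = 0.156.

0.156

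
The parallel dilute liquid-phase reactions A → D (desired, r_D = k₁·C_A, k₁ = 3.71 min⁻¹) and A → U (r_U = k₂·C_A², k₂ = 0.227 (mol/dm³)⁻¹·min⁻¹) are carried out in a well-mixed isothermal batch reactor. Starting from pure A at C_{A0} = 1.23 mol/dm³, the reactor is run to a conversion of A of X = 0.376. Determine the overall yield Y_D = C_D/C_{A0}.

C_A = C_{A0}(1−X) = 0.7675 mol/dm³.
Along a PFR/batch, dC_D/dC_A = −r_D/(r_D+r_U) = −k₁/(k₁+k₂·C_A).
Integrating from C_{A0} to C_A: C_D = (3.71/0.227)·ln[(3.71+0.227·1.23)/(3.71+0.227·0.768)] = 16.34·ln(3.989/3.884) = 0.4359 mol/dm³.
Y_D = C_D/C_{A0} = 0.4359/1.23 = 0.354.

0.354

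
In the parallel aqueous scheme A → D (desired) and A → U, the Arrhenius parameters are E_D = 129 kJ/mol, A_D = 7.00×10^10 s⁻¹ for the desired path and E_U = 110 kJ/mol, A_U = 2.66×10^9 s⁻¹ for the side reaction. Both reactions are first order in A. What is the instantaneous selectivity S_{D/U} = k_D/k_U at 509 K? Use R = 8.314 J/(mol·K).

0.295

k_D/k_U = (A_D/A_U)·exp[−(E_D−E_U)/(RT)] = (A_D/A_U)·exp[(E_U−E_D)/(RT)].
(E_U−E_D)/(RT) = (110−129)×10³/(8.314×509) = -19000/4232 = -4.490.
k_D/k_U = (7.00×10^10/2.66×10^9)·exp(-4.490) = 26.32 × 0.01122 = 0.295.
Since E_D > E_U, raising the temperature improves selectivity toward D.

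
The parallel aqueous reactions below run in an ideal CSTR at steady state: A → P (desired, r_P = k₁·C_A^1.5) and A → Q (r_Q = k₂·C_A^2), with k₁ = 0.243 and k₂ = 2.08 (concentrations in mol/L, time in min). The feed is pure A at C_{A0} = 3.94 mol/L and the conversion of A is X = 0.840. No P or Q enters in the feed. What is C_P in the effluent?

Exit C_A = C_{A0}(1−X) = 3.94×0.160 = 0.6304 mol/L.
In a CSTR the entire volume is at exit conditions, so r_P = 0.243×0.6304^1.5 = 0.1216 and r_Q = 2.08×0.6304^2 = 0.8266.
Fraction of consumed A going to P: r_P/(r_P+r_Q) = 0.1283.
C_P = 0.1283·C_{A0}·X = 0.1283×3.94×0.840 = 0.425 mol/L.

0.425 mol/L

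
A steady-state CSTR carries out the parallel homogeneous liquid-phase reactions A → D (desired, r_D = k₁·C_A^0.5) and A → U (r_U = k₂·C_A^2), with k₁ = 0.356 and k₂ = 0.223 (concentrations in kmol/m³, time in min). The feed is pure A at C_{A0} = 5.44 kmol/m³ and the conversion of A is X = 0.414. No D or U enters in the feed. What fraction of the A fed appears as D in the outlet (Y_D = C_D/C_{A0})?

0.0907

Exit C_A = C_{A0}(1−X) = 5.44×0.586 = 3.188 kmol/m³.
Rates in a CSTR are evaluated at the outlet concentration: r_D = 0.356×3.188^0.5 = 0.6356, r_U = 0.223×3.188^2 = 2.266.
Fraction of consumed A going to D: r_D/(r_D+r_U) = 0.2190.
C_D = 0.2190·C_{A0}·X = 0.2190×5.44×0.414 = 0.493 kmol/m³; Y_D = C_D/C_{A0} = 0.0907.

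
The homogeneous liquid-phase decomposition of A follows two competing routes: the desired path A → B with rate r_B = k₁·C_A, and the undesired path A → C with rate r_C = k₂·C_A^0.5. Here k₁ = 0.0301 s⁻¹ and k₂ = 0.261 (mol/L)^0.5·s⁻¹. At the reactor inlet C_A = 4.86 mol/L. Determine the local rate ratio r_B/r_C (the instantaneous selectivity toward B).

S_{B/C} = r_B/r_C = (k₁·C_A)/(k₂·C_A^0.5) = (k₁/k₂)·C_A^0.5.
= (0.0301×4.860) / (0.261×4.860^0.5) = 0.1463/0.5754 = 0.254.

0.254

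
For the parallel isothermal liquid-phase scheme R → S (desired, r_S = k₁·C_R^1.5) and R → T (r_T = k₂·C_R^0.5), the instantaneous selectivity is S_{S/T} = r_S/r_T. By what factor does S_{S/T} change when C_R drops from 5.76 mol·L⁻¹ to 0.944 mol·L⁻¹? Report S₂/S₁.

S_{S/T} = (k₁/k₂)·C_R, so S₂/S₁ = (C_{R,2}/C_{R,1}).
= 0.944/5.76 = 0.164.
Selectivity toward S falls as C_R falls — high-concentration operation is favoured.

0.164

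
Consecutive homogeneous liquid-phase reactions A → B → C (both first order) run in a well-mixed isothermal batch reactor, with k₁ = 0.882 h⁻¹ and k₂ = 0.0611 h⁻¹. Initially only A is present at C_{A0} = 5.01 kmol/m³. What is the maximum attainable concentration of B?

4.11 kmol/m³

At the optimum, C_{B,max}/C_{A0} = (k₁/k₂)^[k₂/(k₂−k₁)].
= (0.882/0.0611)^(0.0611/(0.0611−0.882)) = (14.44)^(-0.07443) = 0.8198.
C_{B,max} = 0.8198×5.01 = 4.11 kmol/m³.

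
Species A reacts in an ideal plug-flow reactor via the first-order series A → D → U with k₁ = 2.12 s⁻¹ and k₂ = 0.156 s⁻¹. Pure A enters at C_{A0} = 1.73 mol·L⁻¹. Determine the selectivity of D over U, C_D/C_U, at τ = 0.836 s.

11.6

For first-order series with pure A initially, C_D(τ) = k₁C_{A0}/(k₂−k₁)·(e^(−k₁τ) − e^(−k₂τ)).
e^(−k₁τ) = e^(−2.12×0.836) = e^(−1.772) = 0.1699; e^(−k₂τ) = e^(−0.1304) = 0.8777.
C_D = 2.12×1.73/(0.156−2.12) × (0.1699−0.8777) = (-1.867)×(-0.7078) = 1.322 mol·L⁻¹.
C_A = C_{A0}e^(−k₁τ) = 0.2940 mol·L⁻¹, so C_U = C_{A0}−C_A−C_D = 0.1143 mol·L⁻¹; C_D/C_U = 11.6.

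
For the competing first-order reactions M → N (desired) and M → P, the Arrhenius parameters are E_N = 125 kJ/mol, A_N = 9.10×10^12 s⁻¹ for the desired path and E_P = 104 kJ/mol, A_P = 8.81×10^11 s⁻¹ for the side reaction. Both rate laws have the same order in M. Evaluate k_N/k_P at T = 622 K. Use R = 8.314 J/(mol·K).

0.178

Since both paths have the same order in M, the concentration cancels and S_{N/P} = k_N/k_P = (A_N/A_P)·exp[(E_P−E_N)/(RT)].
(E_P−E_N)/(RT) = (104−125)×10³/(8.314×622) = -21000/5171 = -4.061.
k_N/k_P = (9.10×10^12/8.81×10^11)·exp(-4.061) = 10.33 × 0.01723 = 0.178.
Since E_N > E_P, raising the temperature improves selectivity toward N.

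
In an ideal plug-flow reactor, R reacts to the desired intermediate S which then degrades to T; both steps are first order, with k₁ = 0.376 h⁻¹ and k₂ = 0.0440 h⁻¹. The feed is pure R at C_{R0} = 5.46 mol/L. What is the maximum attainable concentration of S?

For a first-order series the maximum intermediate yield is C_{S,max}/C_{R0} = (k₁/k₂)^[k₂/(k₂−k₁)].
= (0.376/0.0440)^(0.0440/(0.0440−0.376)) = (8.545)^(-0.1325) = 0.7525.
C_{S,max} = 0.7525×5.46 = 4.11 mol/L.

4.11 mol/L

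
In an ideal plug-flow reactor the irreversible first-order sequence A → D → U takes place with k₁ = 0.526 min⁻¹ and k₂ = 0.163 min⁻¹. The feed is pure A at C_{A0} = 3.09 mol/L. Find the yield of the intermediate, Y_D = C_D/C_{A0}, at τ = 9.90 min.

For first-order series with pure A initially, C_D(τ) = k₁C_{A0}/(k₂−k₁)·(e^(−k₁τ) − e^(−k₂τ)).
e^(−k₁τ) = e^(−0.526×9.90) = e^(−5.207) = 0.005476; e^(−k₂τ) = e^(−1.614) = 0.1991.
C_D = 0.526×3.09/(0.163−0.526) × (0.005476−0.1991) = (-4.478)×(-0.1937) = 0.8672 mol/L.
Y_D = C_D/C_{A0} = 0.8672/3.09 = 0.281.

0.281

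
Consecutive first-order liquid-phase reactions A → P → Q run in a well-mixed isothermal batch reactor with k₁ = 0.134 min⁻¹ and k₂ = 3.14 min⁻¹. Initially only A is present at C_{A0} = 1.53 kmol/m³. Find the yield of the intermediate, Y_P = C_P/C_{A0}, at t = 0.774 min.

For first-order series with pure A initially, C_P(t) = k₁C_{A0}/(k₂−k₁)·(e^(−k₁t) − e^(−k₂t)).
e^(−k₁t) = e^(−0.134×0.774) = e^(−0.1037) = 0.9015; e^(−k₂t) = e^(−2.430) = 0.08801.
C_P = 0.134×1.53/(3.14−0.134) × (0.9015−0.08801) = 0.06820×0.8135 = 0.05548 kmol/m³.
Y_P = C_P/C_{A0} = 0.05548/1.53 = 0.0363.

0.0363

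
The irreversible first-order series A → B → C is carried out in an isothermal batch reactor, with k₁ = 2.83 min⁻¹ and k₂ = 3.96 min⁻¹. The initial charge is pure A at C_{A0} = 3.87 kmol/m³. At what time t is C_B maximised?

0.297 min

For first-order series the maximum of C_B occurs at t_opt = ln(k₂/k₁)/(k₂−k₁).
= ln(3.96/2.83)/(3.96−2.83) = ln(1.399)/1.130 = 0.3360/1.130 = 0.297 min.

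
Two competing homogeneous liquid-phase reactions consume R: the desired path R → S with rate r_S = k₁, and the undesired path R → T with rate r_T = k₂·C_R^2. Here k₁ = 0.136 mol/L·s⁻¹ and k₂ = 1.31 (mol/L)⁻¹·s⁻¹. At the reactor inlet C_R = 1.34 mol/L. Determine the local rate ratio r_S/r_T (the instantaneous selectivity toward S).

S_{S/T} = r_S/r_T = (k₁)/(k₂·C_R^2) = (k₁/k₂)·C_R^-2.
= (0.136) / (1.31×1.340^2) = 0.1360/2.352 = 0.0578.

0.0578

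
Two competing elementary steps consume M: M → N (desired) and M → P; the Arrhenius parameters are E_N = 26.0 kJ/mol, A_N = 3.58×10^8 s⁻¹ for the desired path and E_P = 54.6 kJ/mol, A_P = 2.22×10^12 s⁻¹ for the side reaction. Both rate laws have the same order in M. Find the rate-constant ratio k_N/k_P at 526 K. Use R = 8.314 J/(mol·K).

With equal orders, S_{N/P} = k_N/k_P = (A_N/A_P)·exp[(E_P−E_N)/(RT)].
(E_P−E_N)/(RT) = (54.6−26.0)×10³/(8.314×526) = 28600/4373 = 6.540.
k_N/k_P = (3.58×10^8/2.22×10^12)·exp(6.540) = 1.613×10^-4 × 692.2 = 0.112.

0.112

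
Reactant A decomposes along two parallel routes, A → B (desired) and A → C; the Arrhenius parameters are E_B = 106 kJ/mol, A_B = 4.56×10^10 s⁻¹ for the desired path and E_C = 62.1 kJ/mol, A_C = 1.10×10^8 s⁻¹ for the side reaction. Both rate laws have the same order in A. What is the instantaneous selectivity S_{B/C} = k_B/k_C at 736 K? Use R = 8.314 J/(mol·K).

Since both paths have the same order in A, the concentration cancels and S_{B/C} = k_B/k_C = (A_B/A_C)·exp[(E_C−E_B)/(RT)].
(E_C−E_B)/(RT) = (62.1−106)×10³/(8.314×736) = -43900/6119 = -7.174.
k_B/k_C = (4.56×10^10/1.10×10^8)·exp(-7.174) = 414.5 × 7.661×10^-4 = 0.318.
Since E_B > E_C, raising the temperature improves selectivity toward B.

0.318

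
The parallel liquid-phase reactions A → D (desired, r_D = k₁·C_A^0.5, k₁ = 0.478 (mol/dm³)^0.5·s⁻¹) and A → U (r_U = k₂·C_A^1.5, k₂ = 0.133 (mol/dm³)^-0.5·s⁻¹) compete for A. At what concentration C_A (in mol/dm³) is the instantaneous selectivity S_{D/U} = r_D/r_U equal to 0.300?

12.0 mol/dm³

S_{D/U} = (k₁/k₂)·C_A⁻¹ ⇒ C_A = (S·k₂/k₁)^(-1).
= (0.300×0.133/0.478)^(-1) = (0.08347)^(-1) = 12.0 mol/dm³.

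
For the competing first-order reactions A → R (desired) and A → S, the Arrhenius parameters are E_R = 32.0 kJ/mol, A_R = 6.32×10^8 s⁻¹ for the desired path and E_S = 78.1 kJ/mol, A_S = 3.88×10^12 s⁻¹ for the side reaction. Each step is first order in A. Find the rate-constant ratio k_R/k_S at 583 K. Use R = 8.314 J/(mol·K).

With equal orders, S_{R/S} = k_R/k_S = (A_R/A_S)·exp[(E_S−E_R)/(RT)].
(E_S−E_R)/(RT) = (78.1−32.0)×10³/(8.314×583) = 46100/4847 = 9.511.
k_R/k_S = (6.32×10^8/3.88×10^12)·exp(9.511) = 1.629×10^-4 × 13506 = 2.20.
Since E_R < E_S, lowering the temperature improves selectivity toward R.

2.20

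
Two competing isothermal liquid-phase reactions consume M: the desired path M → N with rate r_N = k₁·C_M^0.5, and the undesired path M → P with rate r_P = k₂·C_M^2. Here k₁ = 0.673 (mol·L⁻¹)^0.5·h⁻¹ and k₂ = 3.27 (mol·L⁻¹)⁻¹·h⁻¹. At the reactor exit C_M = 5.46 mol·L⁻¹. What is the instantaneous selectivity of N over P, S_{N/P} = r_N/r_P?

S_{N/P} = r_N/r_P = (k₁·C_M^0.5)/(k₂·C_M^2) = (k₁/k₂)·C_M^-1.5.
= (0.673×5.460^0.5) / (3.27×5.460^2) = 1.573/97.48 = 0.0161.

0.0161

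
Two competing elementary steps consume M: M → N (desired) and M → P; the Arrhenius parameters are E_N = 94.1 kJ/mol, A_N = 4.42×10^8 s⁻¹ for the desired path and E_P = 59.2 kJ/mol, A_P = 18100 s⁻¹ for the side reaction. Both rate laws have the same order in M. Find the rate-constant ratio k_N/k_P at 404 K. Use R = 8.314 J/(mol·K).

k_N/k_P = (A_N/A_P)·exp[−(E_N−E_P)/(RT)] = (A_N/A_P)·exp[(E_P−E_N)/(RT)].
(E_P−E_N)/(RT) = (59.2−94.1)×10³/(8.314×404) = -34900/3359 = -10.39.
k_N/k_P = (4.42×10^8/18100)·exp(-10.39) = 24420 × 3.072×10^-5 = 0.750.

0.750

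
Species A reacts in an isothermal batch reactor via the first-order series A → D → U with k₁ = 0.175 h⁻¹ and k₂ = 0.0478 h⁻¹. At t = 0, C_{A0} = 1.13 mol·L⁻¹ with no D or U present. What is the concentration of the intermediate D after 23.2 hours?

For first-order series with pure A initially, C_D(t) = k₁C_{A0}/(k₂−k₁)·(e^(−k₁t) − e^(−k₂t)).
e^(−k₁t) = e^(−0.175×23.2) = e^(−4.060) = 0.01725; e^(−k₂t) = e^(−1.109) = 0.3299.
C_D = 0.175×1.13/(0.0478−0.175) × (0.01725−0.3299) = (-1.555)×(-0.3127) = 0.4861 mol·L⁻¹.

0.486 mol·L⁻¹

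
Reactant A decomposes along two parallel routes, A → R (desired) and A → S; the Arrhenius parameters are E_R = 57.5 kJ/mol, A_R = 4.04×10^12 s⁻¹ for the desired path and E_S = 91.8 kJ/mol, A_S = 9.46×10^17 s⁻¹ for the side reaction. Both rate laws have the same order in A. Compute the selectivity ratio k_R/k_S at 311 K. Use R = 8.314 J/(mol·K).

Since both paths have the same order in A, the concentration cancels and S_{R/S} = k_R/k_S = (A_R/A_S)·exp[(E_S−E_R)/(RT)].
(E_S−E_R)/(RT) = (91.8−57.5)×10³/(8.314×311) = 34300/2586 = 13.27.
k_R/k_S = (4.04×10^12/9.46×10^17)·exp(13.27) = 4.271×10^-6 × 5.769×10^5 = 2.46.
Since E_R < E_S, lowering the temperature improves selectivity toward R.

2.46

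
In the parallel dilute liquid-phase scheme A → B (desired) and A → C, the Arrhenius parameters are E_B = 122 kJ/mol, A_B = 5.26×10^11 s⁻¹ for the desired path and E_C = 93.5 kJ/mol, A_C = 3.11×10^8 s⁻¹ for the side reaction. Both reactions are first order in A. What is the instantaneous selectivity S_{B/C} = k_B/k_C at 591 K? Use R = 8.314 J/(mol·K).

k_B/k_C = (A_B/A_C)·exp[−(E_B−E_C)/(RT)] = (A_B/A_C)·exp[(E_C−E_B)/(RT)].
(E_C−E_B)/(RT) = (93.5−122)×10³/(8.314×591) = -28500/4914 = -5.800.
k_B/k_C = (5.26×10^11/3.11×10^8)·exp(-5.800) = 1691 × 0.003027 = 5.12.
Since E_B > E_C, raising the temperature improves selectivity toward B.

5.12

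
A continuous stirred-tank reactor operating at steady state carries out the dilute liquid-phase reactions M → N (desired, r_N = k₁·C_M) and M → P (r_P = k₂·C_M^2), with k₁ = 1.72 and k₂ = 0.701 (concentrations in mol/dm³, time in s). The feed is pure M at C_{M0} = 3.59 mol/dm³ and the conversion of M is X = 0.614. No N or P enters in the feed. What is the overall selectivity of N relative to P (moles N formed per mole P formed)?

1.77

Exit C_M = C_{M0}(1−X) = 3.59×0.386 = 1.386 mol/dm³.
A CSTR operates uniformly at the exit composition, giving r_N = 2.383 and r_P = 1.346 (each k·C_M^n at C_M = 1.386).
Overall selectivity = C_N/C_P = r_Nτ/(r_Pτ) = r_N/r_P = 1.77.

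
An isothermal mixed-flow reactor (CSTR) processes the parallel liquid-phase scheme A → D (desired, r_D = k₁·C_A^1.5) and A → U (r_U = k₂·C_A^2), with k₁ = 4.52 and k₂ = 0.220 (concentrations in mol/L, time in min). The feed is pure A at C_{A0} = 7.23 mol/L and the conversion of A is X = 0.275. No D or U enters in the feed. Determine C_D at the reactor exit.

1.79 mol/L

Exit C_A = C_{A0}(1−X) = 7.23×0.725 = 5.242 mol/L.
Rates in a CSTR are evaluated at the outlet concentration: r_D = 4.52×5.242^1.5 = 54.24, r_U = 0.220×5.242^2 = 6.045.
Fraction of consumed A going to D: r_D/(r_D+r_U) = 0.8997.
C_D = 0.8997·C_{A0}·X = 0.8997×7.23×0.275 = 1.79 mol/L.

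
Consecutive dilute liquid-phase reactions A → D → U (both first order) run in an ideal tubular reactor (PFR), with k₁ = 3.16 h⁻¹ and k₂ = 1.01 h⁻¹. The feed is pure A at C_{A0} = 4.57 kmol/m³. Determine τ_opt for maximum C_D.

The intermediate peaks when r₁ = r₂, i.e. k₁e^(−k₁τ) = k₂e^(−k₂τ), giving τ_opt = ln(k₂/k₁)/(k₂−k₁).
= ln(1.01/3.16)/(1.01−3.16) = ln(0.3196)/-2.150 = -1.141/-2.150 = 0.531 h.

0.531 h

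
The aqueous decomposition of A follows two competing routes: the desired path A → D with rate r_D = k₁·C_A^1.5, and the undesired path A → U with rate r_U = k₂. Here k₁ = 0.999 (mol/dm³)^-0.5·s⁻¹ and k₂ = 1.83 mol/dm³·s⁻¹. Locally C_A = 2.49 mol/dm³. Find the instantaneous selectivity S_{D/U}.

2.14

S_{D/U} = r_D/r_U = (k₁·C_A^1.5)/(k₂) = (k₁/k₂)·C_A^1.5.
= (0.999×2.490^1.5) / (1.83) = 3.925/1.830 = 2.14.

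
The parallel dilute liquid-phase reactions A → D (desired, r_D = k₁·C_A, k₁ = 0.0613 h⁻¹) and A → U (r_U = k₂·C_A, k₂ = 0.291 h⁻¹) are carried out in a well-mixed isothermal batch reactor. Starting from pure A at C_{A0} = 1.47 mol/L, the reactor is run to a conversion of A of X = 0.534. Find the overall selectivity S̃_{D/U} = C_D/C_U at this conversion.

0.211

C_A = C_{A0}(1−X) = 0.6850 mol/L.
Both paths are first order in A, so the instantaneous fraction to D is constant: dC_D/d(−C_A) = k₁/(k₁+k₂) = 0.1740.
C_D = 0.1740·(C_{A0}−C_A) = 0.1740×0.7850 = 0.137 mol/L.
C_U = (C_{A0}−C_A)−C_D = 0.6484 mol/L; S̃_{D/U} = 0.1366/0.6484 = 0.211.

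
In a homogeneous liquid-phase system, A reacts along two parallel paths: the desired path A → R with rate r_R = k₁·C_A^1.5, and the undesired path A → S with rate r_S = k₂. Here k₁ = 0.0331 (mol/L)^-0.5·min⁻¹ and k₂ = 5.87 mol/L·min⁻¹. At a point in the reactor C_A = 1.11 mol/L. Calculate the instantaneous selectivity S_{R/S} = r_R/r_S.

0.00659

S_{R/S} = r_R/r_S = (k₁·C_A^1.5)/(k₂) = (k₁/k₂)·C_A^1.5.
= (0.0331×1.110^1.5) / (5.87) = 0.03871/5.870 = 0.00659.
Since the desired path is higher order in A, keeping C_A high (PFR or concentrated feed) favours R.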